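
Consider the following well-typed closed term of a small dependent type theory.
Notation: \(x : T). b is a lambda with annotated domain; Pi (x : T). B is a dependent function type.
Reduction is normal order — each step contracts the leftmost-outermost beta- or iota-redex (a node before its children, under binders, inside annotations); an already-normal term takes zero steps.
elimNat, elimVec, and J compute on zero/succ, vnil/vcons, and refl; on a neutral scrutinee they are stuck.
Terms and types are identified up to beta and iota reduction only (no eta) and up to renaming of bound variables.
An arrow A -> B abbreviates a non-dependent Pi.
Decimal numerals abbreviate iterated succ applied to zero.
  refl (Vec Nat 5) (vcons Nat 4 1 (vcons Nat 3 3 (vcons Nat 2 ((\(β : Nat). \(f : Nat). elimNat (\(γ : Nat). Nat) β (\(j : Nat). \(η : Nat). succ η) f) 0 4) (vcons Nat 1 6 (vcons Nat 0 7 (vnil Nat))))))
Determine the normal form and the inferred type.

reduced normal form:
  refl (Vec Nat 5) (vcons Nat 4 1 (vcons Nat 3 3 (vcons Nat 2 4 (vcons Nat 1 6 (vcons Nat 0 7 (vnil Nat))))))
type:
  Eq (Vec Nat 5) (vcons Nat 4 1 (vcons Nat 3 3 (vcons Nat 2 4 (vcons Nat 1 6 (vcons Nat 0 7 (vnil Nat)))))) (vcons Nat 4 1 (vcons Nat 3 3 (vcons Nat 2 4 (vcons Nat 1 6 (vcons Nat 0 7 (vnil Nat))))))


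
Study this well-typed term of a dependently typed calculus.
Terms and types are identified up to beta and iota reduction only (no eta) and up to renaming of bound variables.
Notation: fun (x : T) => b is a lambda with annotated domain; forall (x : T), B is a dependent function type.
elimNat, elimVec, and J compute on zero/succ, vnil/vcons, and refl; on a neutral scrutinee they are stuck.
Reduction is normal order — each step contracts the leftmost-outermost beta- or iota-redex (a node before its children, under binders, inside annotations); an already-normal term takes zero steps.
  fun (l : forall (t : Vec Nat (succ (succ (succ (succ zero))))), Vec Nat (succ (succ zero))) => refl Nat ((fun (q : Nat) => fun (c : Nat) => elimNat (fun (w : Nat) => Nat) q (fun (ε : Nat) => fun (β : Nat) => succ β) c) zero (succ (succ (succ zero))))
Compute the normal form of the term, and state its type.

reduced normal form:
  fun (l : forall (t : Vec Nat (succ (succ (succ (succ zero))))), Vec Nat (succ (succ zero))) => refl Nat (succ (succ (succ zero)))
the term's type:
  forall (l : forall (t : Vec Nat (succ (succ (succ (succ zero))))), Vec Nat (succ (succ zero))), Eq Nat (succ (succ (succ zero))) (succ (succ (succ zero)))


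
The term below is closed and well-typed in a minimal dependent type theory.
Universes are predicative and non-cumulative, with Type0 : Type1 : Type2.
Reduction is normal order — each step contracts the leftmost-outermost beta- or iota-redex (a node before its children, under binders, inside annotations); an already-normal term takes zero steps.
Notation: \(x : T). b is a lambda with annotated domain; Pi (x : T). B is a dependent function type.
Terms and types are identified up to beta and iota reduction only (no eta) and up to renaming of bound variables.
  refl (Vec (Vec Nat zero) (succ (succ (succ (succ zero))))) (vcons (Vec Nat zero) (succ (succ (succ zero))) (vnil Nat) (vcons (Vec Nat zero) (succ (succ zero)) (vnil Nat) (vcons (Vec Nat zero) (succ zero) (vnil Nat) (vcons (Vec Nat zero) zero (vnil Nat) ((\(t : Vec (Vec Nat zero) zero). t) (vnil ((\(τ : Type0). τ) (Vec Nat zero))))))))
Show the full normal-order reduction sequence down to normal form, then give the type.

normal-order reduction sequence:
  refl (Vec (Vec Nat zero) (succ (succ (succ (succ zero))))) (vcons (Vec Nat zero) (succ (succ (succ zero))) (vnil Nat) (vcons (Vec Nat zero) (succ (succ zero)) (vnil Nat) (vcons (Vec Nat zero) (succ zero) (vnil Nat) (vcons (Vec Nat zero) zero (vnil Nat) ((\(t : Vec (Vec Nat zero) zero). t) (vnil ((\(τ : Type0). τ) (Vec Nat zero))))))))
  ~> refl (Vec (Vec Nat zero) (succ (succ (succ (succ zero))))) (vcons (Vec Nat zero) (succ (succ (succ zero))) (vnil Nat) (vcons (Vec Nat zero) (succ (succ zero)) (vnil Nat) (vcons (Vec Nat zero) (succ zero) (vnil Nat) (vcons (Vec Nat zero) zero (vnil Nat) (vnil ((\(t : Type0). t) (Vec Nat zero)))))))
  ~> refl (Vec (Vec Nat zero) (succ (succ (succ (succ zero))))) (vcons (Vec Nat zero) (succ (succ (succ zero))) (vnil Nat) (vcons (Vec Nat zero) (succ (succ zero)) (vnil Nat) (vcons (Vec Nat zero) (succ zero) (vnil Nat) (vcons (Vec Nat zero) zero (vnil Nat) (vnil (Vec Nat zero))))))
inferred type:
  Eq (Vec (Vec Nat zero) (succ (succ (succ (succ zero))))) (vcons (Vec Nat zero) (succ (succ (succ zero))) (vnil Nat) (vcons (Vec Nat zero) (succ (succ zero)) (vnil Nat) (vcons (Vec Nat zero) (succ zero) (vnil Nat) (vcons (Vec Nat zero) zero (vnil Nat) (vnil (Vec Nat zero)))))) (vcons (Vec Nat zero) (succ (succ (succ zero))) (vnil Nat) (vcons (Vec Nat zero) (succ (succ zero)) (vnil Nat) (vcons (Vec Nat zero) (succ zero) (vnil Nat) (vcons (Vec Nat zero) zero (vnil Nat) (vnil (Vec Nat zero))))))


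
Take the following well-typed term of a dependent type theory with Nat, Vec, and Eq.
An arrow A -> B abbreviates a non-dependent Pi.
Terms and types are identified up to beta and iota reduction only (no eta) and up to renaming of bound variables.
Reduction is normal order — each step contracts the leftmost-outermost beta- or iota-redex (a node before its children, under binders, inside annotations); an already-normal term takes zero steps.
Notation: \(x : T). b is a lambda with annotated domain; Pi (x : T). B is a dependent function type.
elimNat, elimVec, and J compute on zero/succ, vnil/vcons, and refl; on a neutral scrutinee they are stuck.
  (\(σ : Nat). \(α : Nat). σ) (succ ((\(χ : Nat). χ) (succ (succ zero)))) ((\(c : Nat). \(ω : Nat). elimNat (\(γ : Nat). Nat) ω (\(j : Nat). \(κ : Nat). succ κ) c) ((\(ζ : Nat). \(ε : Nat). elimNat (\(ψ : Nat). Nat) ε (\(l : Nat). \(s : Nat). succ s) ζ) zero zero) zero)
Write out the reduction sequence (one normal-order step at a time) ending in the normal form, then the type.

normal-order reduction:
  (\(σ : Nat). \(α : Nat). σ) (succ ((\(χ : Nat). χ) (succ (succ zero)))) ((\(c : Nat). \(ω : Nat). elimNat (\(γ : Nat). Nat) ω (\(j : Nat). \(κ : Nat). succ κ) c) ((\(ζ : Nat). \(ε : Nat). elimNat (\(ψ : Nat). Nat) ε (\(l : Nat). \(s : Nat). succ s) ζ) zero zero) zero)
  ~> (\(σ : Nat). succ ((\(α : Nat). α) (succ (succ zero)))) ((\(χ : Nat). \(c : Nat). elimNat (\(ω : Nat). Nat) c (\(γ : Nat). \(j : Nat). succ j) χ) ((\(κ : Nat). \(ζ : Nat). elimNat (\(ε : Nat). Nat) ζ (\(ψ : Nat). \(l : Nat). succ l) κ) zero zero) zero)
  ~> succ ((\(σ : Nat). σ) (succ (succ zero)))
  ~> succ (succ (succ zero))
type:
  Nat


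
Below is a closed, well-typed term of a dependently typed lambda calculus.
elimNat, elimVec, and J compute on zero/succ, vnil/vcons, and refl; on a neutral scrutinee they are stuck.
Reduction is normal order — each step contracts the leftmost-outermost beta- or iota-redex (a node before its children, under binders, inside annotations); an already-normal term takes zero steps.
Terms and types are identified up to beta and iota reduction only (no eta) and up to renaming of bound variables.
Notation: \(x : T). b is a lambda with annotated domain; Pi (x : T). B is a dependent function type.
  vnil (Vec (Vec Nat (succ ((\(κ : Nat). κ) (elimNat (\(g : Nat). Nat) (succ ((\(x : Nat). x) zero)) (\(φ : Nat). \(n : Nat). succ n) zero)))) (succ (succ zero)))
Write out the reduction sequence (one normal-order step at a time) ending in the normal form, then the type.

reduction (normal order):
  vnil (Vec (Vec Nat (succ ((\(κ : Nat). κ) (elimNat (\(g : Nat). Nat) (succ ((\(x : Nat). x) zero)) (\(φ : Nat). \(n : Nat). succ n) zero)))) (succ (succ zero)))
  ~> vnil (Vec (Vec Nat (succ (elimNat (\(κ : Nat). Nat) (succ ((\(g : Nat). g) zero)) (\(x : Nat). \(φ : Nat). succ φ) zero))) (succ (succ zero)))
  ~> vnil (Vec (Vec Nat (succ (succ ((\(κ : Nat). κ) zero)))) (succ (succ zero)))
  ~> vnil (Vec (Vec Nat (succ (succ zero))) (succ (succ zero)))
type:
  Vec (Vec (Vec Nat (succ (succ zero))) (succ (succ zero))) zero


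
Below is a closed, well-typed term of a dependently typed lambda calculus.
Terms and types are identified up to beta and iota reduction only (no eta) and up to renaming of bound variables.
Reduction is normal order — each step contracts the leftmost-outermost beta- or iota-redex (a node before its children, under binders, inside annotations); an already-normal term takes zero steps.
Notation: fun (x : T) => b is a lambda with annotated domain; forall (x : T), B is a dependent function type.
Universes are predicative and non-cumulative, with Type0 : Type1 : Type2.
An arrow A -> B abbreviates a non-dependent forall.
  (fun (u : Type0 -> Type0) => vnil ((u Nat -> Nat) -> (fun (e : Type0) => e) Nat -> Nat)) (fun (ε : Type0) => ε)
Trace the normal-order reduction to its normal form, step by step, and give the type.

reduction (normal order):
  (fun (u : Type0 -> Type0) => vnil ((u Nat -> Nat) -> (fun (e : Type0) => e) Nat -> Nat)) (fun (ε : Type0) => ε)
  ~> vnil (((fun (u : Type0) => u) Nat -> Nat) -> (fun (e : Type0) => e) Nat -> Nat)
  ~> vnil ((Nat -> Nat) -> (fun (u : Type0) => u) Nat -> Nat)
  ~> vnil ((Nat -> Nat) -> Nat -> Nat)
type:
  Vec ((Nat -> Nat) -> Nat -> Nat) zero


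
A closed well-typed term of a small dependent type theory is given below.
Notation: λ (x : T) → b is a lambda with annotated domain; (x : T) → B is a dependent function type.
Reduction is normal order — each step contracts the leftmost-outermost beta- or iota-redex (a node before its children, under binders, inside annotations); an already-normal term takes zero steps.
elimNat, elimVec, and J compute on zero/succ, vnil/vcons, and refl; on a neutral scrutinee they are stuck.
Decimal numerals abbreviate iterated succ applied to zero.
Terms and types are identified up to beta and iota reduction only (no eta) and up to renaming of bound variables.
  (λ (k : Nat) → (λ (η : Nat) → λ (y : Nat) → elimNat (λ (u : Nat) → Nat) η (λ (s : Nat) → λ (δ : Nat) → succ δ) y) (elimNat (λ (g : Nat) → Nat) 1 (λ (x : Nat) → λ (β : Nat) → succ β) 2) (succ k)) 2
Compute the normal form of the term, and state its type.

reduced normal form:
  6
the term's type:
  Nat


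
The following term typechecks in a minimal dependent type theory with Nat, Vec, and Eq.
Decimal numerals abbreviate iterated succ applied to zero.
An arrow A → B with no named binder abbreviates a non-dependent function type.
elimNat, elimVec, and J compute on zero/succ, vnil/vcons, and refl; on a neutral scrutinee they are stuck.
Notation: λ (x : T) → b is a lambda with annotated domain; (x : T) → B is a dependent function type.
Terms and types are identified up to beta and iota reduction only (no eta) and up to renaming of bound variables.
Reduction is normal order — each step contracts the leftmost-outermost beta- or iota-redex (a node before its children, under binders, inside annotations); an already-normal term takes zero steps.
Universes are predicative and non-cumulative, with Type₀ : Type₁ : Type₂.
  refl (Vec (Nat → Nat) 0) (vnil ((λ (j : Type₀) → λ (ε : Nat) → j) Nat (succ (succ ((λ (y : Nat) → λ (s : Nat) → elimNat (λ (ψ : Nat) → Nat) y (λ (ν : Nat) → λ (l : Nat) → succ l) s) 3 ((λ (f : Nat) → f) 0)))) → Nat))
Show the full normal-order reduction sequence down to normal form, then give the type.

reduction (normal order):
  refl (Vec (Nat → Nat) 0) (vnil ((λ (j : Type₀) → λ (ε : Nat) → j) Nat (succ (succ ((λ (y : Nat) → λ (s : Nat) → elimNat (λ (ψ : Nat) → Nat) y (λ (ν : Nat) → λ (l : Nat) → succ l) s) 3 ((λ (f : Nat) → f) 0)))) → Nat))
  ~> refl (Vec (Nat → Nat) 0) (vnil ((λ (j : Nat) → Nat) (succ (succ ((λ (ε : Nat) → λ (y : Nat) → elimNat (λ (s : Nat) → Nat) ε (λ (ψ : Nat) → λ (ν : Nat) → succ ν) y) 3 ((λ (l : Nat) → l) 0)))) → Nat))
  ~> refl (Vec (Nat → Nat) 0) (vnil (Nat → Nat))
the term's type:
  Eq (Vec (Nat → Nat) 0) (vnil (Nat → Nat)) (vnil (Nat → Nat))


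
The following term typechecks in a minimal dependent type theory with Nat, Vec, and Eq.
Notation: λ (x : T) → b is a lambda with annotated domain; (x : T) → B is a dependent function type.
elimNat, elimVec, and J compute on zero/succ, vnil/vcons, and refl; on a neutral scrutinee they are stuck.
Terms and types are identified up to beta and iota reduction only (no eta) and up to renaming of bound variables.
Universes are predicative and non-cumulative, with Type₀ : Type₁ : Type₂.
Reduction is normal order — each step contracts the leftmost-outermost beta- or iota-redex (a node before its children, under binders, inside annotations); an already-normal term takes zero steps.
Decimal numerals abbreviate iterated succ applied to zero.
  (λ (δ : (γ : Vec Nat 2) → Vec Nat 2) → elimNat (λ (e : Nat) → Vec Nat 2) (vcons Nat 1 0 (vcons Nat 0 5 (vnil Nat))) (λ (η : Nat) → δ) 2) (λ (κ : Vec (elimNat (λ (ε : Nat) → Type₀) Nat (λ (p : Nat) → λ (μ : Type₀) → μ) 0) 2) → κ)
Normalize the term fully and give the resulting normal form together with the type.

reduced normal form:
  vcons Nat 1 0 (vcons Nat 0 5 (vnil Nat))
inferred type:
  Vec Nat 2


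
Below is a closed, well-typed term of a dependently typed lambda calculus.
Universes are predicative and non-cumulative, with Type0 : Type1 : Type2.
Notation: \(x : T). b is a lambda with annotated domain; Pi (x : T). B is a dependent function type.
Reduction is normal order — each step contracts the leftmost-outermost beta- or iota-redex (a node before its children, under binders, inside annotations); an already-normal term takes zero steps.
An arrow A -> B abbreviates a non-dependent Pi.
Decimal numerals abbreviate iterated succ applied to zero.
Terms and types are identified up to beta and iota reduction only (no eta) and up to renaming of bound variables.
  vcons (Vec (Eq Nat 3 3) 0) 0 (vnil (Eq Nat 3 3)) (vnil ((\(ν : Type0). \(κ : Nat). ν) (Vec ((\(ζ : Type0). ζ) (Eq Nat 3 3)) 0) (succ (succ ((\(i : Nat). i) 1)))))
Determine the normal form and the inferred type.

reduced normal form:
  vcons (Vec (Eq Nat 3 3) 0) 0 (vnil (Eq Nat 3 3)) (vnil (Vec (Eq Nat 3 3) 0))
type:
  Vec (Vec (Eq Nat 3 3) 0) 1


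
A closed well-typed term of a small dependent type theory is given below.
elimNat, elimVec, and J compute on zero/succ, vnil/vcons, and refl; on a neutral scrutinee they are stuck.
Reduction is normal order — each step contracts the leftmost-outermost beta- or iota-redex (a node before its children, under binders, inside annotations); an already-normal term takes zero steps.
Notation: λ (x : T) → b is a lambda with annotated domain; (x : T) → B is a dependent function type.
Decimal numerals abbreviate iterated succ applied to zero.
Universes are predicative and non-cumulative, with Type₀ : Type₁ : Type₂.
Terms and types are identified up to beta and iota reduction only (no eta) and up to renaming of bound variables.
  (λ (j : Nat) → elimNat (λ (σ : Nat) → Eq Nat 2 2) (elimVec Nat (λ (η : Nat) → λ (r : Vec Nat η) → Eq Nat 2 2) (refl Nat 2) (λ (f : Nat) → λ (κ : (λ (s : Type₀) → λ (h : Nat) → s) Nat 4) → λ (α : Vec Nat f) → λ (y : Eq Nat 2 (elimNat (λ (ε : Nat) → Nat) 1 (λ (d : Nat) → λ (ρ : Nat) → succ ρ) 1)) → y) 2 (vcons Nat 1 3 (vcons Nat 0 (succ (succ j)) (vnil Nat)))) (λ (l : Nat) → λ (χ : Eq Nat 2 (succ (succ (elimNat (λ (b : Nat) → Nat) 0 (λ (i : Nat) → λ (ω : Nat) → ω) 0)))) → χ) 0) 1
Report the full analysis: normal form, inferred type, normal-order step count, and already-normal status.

reduced normal form:
  refl Nat 2
type:
  Eq Nat 2 2
reduction steps (normal order): 13
term was already normal: no
first contracted redex: a beta-redex


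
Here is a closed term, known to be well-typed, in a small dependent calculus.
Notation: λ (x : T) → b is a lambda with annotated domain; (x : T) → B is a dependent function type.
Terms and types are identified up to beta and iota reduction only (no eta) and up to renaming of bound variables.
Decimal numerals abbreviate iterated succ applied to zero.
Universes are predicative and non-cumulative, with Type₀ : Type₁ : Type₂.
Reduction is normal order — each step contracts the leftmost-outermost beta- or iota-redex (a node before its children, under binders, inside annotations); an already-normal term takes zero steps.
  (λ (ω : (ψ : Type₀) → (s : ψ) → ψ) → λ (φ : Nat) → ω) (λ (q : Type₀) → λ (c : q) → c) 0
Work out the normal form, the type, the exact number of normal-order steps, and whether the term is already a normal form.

normal form:
  λ (ω : Type₀) → λ (ψ : ω) → ψ
type:
  (ω : Type₀) → (ψ : ω) → ω
normal-order step count: 2
started in normal form: no
first contracted redex: a beta-redex


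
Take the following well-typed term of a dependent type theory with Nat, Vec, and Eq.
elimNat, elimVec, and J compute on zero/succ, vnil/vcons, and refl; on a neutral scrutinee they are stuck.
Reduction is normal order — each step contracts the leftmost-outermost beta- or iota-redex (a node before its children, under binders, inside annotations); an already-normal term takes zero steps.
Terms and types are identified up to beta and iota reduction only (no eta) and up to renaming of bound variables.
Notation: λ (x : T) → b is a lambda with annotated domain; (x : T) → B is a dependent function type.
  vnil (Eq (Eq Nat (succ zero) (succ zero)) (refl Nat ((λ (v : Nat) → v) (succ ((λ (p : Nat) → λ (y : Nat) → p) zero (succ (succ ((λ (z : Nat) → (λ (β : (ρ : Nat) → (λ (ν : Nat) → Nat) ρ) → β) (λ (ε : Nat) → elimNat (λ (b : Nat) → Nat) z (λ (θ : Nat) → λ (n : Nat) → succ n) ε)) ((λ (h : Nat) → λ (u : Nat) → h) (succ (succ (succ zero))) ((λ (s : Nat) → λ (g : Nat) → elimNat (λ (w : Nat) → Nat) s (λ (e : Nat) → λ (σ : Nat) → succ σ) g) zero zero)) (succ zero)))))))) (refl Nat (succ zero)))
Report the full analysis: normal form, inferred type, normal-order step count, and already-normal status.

reduced normal form:
  vnil (Eq (Eq Nat (succ zero) (succ zero)) (refl Nat (succ zero)) (refl Nat (succ zero)))
the term's type:
  Vec (Eq (Eq Nat (succ zero) (succ zero)) (refl Nat (succ zero)) (refl Nat (succ zero))) zero
steps to reach normal form (normal order): 3
term was already normal: no
first redex: a beta-redex


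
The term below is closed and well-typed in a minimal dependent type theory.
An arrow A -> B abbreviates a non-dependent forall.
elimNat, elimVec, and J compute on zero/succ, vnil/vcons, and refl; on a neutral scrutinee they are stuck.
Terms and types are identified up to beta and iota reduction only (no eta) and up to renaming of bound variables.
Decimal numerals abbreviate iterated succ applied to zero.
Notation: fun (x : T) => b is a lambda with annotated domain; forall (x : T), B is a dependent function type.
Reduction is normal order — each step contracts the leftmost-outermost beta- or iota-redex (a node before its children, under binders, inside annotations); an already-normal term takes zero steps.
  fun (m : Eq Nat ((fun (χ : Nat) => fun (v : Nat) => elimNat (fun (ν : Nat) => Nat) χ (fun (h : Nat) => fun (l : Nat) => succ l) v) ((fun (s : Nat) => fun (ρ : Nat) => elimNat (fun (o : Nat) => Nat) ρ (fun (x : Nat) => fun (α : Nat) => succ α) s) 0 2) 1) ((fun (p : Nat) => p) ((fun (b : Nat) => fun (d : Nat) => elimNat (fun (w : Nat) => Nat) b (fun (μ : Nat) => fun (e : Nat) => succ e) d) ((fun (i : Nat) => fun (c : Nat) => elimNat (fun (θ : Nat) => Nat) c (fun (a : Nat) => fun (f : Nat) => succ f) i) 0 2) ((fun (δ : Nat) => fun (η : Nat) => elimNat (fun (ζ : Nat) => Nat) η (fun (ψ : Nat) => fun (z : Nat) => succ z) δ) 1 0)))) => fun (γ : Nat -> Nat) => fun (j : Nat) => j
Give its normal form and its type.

resulting normal form:
  fun (m : Eq Nat 3 3) => fun (χ : Nat -> Nat) => fun (v : Nat) => v
inferred type:
  Eq Nat 3 3 -> (Nat -> Nat) -> Nat -> Nat
observation: 25 normal-order steps normalize the term, beginning with a beta-redex.


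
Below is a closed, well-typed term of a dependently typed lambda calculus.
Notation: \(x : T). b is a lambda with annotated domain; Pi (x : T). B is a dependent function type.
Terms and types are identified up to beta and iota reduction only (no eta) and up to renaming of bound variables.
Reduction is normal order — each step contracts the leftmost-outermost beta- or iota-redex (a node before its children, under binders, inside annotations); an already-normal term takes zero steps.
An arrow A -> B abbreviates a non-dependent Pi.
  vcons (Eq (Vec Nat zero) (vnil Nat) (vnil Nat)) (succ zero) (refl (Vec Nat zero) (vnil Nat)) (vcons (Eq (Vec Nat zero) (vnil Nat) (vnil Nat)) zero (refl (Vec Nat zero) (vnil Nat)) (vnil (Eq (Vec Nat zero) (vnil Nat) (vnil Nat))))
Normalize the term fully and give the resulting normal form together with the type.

normal form:
  vcons (Eq (Vec Nat zero) (vnil Nat) (vnil Nat)) (succ zero) (refl (Vec Nat zero) (vnil Nat)) (vcons (Eq (Vec Nat zero) (vnil Nat) (vnil Nat)) zero (refl (Vec Nat zero) (vnil Nat)) (vnil (Eq (Vec Nat zero) (vnil Nat) (vnil Nat))))
type:
  Vec (Eq (Vec Nat zero) (vnil Nat) (vnil Nat)) (succ (succ zero))
observation: no redex remains anywhere in the term; it is its own normal form.


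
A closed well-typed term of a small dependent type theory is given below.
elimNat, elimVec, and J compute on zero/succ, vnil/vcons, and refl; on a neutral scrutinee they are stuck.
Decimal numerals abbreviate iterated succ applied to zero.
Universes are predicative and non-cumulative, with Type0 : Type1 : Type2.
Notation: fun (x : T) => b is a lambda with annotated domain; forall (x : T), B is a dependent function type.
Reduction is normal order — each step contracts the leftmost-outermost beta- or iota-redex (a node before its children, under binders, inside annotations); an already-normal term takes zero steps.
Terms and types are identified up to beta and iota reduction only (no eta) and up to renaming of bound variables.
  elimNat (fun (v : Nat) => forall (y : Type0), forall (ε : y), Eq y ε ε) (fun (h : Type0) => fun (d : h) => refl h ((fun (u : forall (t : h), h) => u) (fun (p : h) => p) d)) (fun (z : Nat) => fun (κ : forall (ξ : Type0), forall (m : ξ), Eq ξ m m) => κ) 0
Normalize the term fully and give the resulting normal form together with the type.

resulting normal form:
  fun (v : Type0) => fun (y : v) => refl v y
type:
  forall (v : Type0), forall (y : v), Eq v y y
observation: the first redex contracted is an elimNat iota-redex; the normal form is reached in 3 normal-order steps.


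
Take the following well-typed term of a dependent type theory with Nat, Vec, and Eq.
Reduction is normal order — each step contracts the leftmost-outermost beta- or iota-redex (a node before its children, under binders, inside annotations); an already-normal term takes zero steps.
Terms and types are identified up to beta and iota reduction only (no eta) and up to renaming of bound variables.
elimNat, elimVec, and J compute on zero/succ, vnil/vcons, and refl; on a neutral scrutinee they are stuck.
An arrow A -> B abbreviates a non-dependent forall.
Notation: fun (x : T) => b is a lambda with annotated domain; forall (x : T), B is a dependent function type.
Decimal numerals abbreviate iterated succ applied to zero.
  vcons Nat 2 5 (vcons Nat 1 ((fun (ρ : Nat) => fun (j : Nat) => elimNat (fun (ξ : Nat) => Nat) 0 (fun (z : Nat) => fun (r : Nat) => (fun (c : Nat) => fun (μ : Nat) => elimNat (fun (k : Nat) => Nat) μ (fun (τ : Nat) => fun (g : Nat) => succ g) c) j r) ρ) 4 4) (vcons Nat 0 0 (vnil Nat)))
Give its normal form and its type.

reduced normal form:
  vcons Nat 2 5 (vcons Nat 1 16 (vcons Nat 0 0 (vnil Nat)))
the term's type:
  Vec Nat 3
observation: the term reaches its normal form after 75 normal-order steps.


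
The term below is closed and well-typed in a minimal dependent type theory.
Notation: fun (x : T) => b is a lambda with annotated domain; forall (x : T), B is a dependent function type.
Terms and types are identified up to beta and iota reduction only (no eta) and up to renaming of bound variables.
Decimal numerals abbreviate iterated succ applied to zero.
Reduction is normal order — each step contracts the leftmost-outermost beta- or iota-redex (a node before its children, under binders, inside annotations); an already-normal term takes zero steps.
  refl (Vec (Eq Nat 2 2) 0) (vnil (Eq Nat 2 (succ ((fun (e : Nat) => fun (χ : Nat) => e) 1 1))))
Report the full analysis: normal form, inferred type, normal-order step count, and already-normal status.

reduced normal form:
  refl (Vec (Eq Nat 2 2) 0) (vnil (Eq Nat 2 2))
the term's type:
  Eq (Vec (Eq Nat 2 2) 0) (vnil (Eq Nat 2 2)) (vnil (Eq Nat 2 2))
reduction steps (normal order): 2
term was already normal: no
first redex: a beta-redex


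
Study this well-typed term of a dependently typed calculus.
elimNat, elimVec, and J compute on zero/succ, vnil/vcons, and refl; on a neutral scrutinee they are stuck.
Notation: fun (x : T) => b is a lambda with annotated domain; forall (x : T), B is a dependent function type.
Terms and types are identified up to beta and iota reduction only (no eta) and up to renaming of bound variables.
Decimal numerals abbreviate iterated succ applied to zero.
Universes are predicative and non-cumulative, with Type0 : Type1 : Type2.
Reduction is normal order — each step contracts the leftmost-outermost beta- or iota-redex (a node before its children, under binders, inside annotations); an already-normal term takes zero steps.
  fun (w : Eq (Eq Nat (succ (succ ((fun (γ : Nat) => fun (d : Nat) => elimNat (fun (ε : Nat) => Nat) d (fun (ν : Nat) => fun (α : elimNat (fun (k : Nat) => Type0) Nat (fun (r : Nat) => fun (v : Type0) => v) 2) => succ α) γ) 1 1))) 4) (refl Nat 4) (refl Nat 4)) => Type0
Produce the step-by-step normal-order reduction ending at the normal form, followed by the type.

normal-order reduction sequence:
  fun (w : Eq (Eq Nat (succ (succ ((fun (γ : Nat) => fun (d : Nat) => elimNat (fun (ε : Nat) => Nat) d (fun (ν : Nat) => fun (α : elimNat (fun (k : Nat) => Type0) Nat (fun (r : Nat) => fun (v : Type0) => v) 2) => succ α) γ) 1 1))) 4) (refl Nat 4) (refl Nat 4)) => Type0
  ~> fun (w : Eq (Eq Nat (succ (succ ((fun (γ : Nat) => elimNat (fun (d : Nat) => Nat) γ (fun (ε : Nat) => fun (ν : elimNat (fun (α : Nat) => Type0) Nat (fun (k : Nat) => fun (r : Type0) => r) 2) => succ ν) 1) 1))) 4) (refl Nat 4) (refl Nat 4)) => Type0
  ~> fun (w : Eq (Eq Nat (succ (succ (elimNat (fun (γ : Nat) => Nat) 1 (fun (d : Nat) => fun (ε : elimNat (fun (ν : Nat) => Type0) Nat (fun (α : Nat) => fun (k : Type0) => k) 2) => succ ε) 1))) 4) (refl Nat 4) (refl Nat 4)) => Type0
  ~> fun (w : Eq (Eq Nat (succ (succ ((fun (γ : Nat) => fun (d : elimNat (fun (ε : Nat) => Type0) Nat (fun (ν : Nat) => fun (α : Type0) => α) 2) => succ d) 0 (elimNat (fun (k : Nat) => Nat) 1 (fun (r : Nat) => fun (v : elimNat (fun (ξ : Nat) => Type0) Nat (fun (η : Nat) => fun (h : Type0) => h) 2) => succ v) 0)))) 4) (refl Nat 4) (refl Nat 4)) => Type0
  ~> fun (w : Eq (Eq Nat (succ (succ ((fun (γ : elimNat (fun (d : Nat) => Type0) Nat (fun (ε : Nat) => fun (ν : Type0) => ν) 2) => succ γ) (elimNat (fun (α : Nat) => Nat) 1 (fun (k : Nat) => fun (r : elimNat (fun (v : Nat) => Type0) Nat (fun (ξ : Nat) => fun (η : Type0) => η) 2) => succ r) 0)))) 4) (refl Nat 4) (refl Nat 4)) => Type0
  ~> fun (w : Eq (Eq Nat (succ (succ (succ (elimNat (fun (γ : Nat) => Nat) 1 (fun (d : Nat) => fun (ε : elimNat (fun (ν : Nat) => Type0) Nat (fun (α : Nat) => fun (k : Type0) => k) 2) => succ ε) 0)))) 4) (refl Nat 4) (refl Nat 4)) => Type0
  ~> fun (w : Eq (Eq Nat 4 4) (refl Nat 4) (refl Nat 4)) => Type0
type:
  forall (w : Eq (Eq Nat 4 4) (refl Nat 4) (refl Nat 4)), Type1


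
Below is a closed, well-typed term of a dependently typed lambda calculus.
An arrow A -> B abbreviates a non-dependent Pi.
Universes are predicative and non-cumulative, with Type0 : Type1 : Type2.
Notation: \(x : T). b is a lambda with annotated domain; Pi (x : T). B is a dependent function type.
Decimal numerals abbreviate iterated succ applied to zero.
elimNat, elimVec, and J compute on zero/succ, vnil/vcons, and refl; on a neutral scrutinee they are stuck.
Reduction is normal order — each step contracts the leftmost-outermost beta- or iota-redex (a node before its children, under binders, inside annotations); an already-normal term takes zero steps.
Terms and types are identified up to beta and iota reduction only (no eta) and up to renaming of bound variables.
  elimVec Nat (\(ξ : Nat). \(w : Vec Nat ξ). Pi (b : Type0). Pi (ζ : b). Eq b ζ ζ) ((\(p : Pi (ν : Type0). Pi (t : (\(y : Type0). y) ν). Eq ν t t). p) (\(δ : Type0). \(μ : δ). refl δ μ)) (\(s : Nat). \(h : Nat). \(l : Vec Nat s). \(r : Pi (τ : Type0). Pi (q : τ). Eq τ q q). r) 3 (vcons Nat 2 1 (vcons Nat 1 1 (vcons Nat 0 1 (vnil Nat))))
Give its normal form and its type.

resulting normal form:
  \(ξ : Type0). \(w : ξ). refl ξ w
type:
  Pi (ξ : Type0). Pi (w : ξ). Eq ξ w w
observation: contracting an elimVec iota-redex first, the term normalizes in 17 steps.


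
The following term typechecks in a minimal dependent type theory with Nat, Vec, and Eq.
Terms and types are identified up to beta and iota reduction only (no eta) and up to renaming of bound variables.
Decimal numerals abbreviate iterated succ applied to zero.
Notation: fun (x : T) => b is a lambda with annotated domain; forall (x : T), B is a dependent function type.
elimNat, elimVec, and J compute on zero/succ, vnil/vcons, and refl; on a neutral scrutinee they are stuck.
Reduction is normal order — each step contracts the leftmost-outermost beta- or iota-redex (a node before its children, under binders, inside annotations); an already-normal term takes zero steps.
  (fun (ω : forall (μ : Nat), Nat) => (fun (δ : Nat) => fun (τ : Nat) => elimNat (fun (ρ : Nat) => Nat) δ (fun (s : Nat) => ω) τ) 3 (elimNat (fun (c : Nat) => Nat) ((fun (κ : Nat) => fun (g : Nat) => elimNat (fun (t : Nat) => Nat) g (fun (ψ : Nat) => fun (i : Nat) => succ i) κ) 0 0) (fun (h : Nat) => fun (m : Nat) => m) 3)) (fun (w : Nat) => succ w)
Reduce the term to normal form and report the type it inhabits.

resulting normal form:
  3
the term's type:
  Nat
observation: 17 normal-order steps separate the term from its normal form.


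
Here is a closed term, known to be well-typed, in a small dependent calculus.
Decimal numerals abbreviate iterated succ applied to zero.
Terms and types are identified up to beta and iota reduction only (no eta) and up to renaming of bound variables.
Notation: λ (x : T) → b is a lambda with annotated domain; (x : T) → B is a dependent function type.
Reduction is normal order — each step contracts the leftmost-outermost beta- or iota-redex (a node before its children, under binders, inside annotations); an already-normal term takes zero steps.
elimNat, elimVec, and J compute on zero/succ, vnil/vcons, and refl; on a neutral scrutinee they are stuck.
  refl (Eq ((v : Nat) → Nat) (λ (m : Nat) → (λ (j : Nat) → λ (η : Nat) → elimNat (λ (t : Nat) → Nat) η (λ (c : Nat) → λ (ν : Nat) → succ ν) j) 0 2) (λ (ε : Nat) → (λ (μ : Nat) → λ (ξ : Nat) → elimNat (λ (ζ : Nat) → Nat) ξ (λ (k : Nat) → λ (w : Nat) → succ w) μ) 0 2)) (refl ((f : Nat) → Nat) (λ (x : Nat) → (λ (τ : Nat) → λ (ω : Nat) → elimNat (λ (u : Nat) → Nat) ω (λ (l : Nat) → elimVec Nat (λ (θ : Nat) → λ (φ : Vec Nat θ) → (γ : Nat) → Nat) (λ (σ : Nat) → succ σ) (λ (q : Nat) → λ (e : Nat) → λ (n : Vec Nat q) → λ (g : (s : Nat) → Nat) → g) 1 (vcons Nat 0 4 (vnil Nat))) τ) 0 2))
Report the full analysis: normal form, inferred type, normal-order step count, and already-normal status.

resulting normal form:
  refl (Eq ((v : Nat) → Nat) (λ (m : Nat) → 2) (λ (j : Nat) → 2)) (refl ((η : Nat) → Nat) (λ (t : Nat) → 2))
inferred type:
  Eq (Eq ((v : Nat) → Nat) (λ (m : Nat) → 2) (λ (j : Nat) → 2)) (refl ((η : Nat) → Nat) (λ (t : Nat) → 2)) (refl ((c : Nat) → Nat) (λ (ν : Nat) → 2))
steps to reach normal form (normal order): 9
already normal: no
first contracted redex: a beta-redex


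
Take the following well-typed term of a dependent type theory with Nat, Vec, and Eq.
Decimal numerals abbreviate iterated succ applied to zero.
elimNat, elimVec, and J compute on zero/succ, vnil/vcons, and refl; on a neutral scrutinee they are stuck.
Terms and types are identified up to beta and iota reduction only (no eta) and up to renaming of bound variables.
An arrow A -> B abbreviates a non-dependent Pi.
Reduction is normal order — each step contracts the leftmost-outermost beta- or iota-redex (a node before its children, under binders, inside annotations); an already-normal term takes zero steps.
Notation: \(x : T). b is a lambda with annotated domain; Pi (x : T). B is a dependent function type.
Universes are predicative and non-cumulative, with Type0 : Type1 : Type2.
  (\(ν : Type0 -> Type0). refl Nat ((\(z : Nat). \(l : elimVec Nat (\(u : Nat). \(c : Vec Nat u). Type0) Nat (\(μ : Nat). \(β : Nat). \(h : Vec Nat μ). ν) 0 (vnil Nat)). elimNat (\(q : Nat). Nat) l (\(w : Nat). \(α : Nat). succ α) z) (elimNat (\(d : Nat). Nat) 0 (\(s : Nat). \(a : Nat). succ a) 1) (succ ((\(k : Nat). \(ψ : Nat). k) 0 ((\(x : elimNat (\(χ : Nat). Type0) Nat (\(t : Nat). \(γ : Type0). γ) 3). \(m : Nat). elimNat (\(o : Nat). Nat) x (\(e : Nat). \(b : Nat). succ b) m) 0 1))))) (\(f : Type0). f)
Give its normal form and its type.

reduced normal form:
  refl Nat 2
type:
  Eq Nat 2 2
observation: the term reaches its normal form after 13 normal-order steps.


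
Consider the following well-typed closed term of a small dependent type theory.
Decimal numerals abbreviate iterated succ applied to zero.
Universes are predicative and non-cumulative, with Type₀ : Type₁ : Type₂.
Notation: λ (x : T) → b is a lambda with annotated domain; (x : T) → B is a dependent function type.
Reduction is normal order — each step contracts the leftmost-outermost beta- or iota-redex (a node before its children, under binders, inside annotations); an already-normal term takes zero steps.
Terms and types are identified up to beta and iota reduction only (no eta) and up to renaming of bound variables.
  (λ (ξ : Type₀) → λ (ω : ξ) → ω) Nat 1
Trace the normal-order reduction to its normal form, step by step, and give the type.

reduction (normal order):
  (λ (ξ : Type₀) → λ (ω : ξ) → ω) Nat 1
  ~> (λ (ξ : Nat) → ξ) 1
  ~> 1
the term's type:
  Nat


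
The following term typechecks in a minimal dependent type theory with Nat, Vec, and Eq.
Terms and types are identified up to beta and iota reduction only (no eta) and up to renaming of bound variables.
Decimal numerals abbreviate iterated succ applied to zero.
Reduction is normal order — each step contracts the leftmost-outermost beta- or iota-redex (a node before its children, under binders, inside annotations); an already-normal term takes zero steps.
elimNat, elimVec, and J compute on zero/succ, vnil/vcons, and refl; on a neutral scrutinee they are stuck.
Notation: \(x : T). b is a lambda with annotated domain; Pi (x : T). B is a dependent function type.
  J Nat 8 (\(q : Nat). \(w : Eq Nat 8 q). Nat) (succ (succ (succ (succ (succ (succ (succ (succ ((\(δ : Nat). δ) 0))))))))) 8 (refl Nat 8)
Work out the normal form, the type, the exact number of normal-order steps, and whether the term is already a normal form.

reduced normal form:
  8
type:
  Nat
steps to reach normal form (normal order): 2
term was already normal: no
first contracted redex: a J iota-redex


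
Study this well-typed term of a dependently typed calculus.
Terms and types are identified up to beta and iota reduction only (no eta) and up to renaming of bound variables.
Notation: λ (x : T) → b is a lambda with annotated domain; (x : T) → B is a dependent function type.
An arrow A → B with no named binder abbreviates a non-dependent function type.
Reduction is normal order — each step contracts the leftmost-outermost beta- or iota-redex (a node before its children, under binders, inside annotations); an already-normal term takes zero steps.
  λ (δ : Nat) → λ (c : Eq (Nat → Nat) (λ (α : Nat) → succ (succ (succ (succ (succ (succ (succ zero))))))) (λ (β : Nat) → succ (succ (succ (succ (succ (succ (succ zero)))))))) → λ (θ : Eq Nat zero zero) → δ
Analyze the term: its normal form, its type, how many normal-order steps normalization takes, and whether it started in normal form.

resulting normal form:
  λ (δ : Nat) → λ (c : Eq (Nat → Nat) (λ (α : Nat) → succ (succ (succ (succ (succ (succ (succ zero))))))) (λ (β : Nat) → succ (succ (succ (succ (succ (succ (succ zero)))))))) → λ (θ : Eq Nat zero zero) → δ
the term's type:
  Nat → Eq (Nat → Nat) (λ (δ : Nat) → succ (succ (succ (succ (succ (succ (succ zero))))))) (λ (c : Nat) → succ (succ (succ (succ (succ (succ (succ zero))))))) → Eq Nat zero zero → Nat
reduction steps (normal order): 0
started in normal form: yes


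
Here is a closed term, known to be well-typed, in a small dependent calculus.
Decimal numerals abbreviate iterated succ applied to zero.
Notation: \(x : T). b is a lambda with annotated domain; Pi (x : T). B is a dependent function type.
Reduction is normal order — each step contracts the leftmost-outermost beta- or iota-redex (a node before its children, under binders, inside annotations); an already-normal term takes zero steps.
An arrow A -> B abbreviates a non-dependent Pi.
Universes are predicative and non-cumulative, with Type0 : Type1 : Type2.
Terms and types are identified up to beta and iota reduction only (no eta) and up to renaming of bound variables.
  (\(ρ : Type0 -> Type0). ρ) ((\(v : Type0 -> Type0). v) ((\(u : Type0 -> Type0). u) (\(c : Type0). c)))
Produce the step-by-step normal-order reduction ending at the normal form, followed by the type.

normal-order reduction sequence:
  (\(ρ : Type0 -> Type0). ρ) ((\(v : Type0 -> Type0). v) ((\(u : Type0 -> Type0). u) (\(c : Type0). c)))
  ~> (\(ρ : Type0 -> Type0). ρ) ((\(v : Type0 -> Type0). v) (\(u : Type0). u))
  ~> (\(ρ : Type0 -> Type0). ρ) (\(v : Type0). v)
  ~> \(ρ : Type0). ρ
inferred type:
  Type0 -> Type0


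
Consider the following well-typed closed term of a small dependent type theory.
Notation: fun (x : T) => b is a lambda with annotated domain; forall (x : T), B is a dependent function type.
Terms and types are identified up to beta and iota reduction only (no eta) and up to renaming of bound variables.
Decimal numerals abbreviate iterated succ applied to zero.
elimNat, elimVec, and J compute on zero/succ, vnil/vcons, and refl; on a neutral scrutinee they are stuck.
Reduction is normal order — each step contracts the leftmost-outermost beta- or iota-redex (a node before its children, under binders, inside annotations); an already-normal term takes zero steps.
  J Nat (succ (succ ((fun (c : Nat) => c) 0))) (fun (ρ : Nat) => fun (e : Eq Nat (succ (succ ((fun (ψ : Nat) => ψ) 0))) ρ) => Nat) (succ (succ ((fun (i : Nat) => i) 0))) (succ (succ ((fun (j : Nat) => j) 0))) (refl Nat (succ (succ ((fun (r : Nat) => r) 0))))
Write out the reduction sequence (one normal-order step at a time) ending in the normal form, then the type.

reduction (normal order):
  J Nat (succ (succ ((fun (c : Nat) => c) 0))) (fun (ρ : Nat) => fun (e : Eq Nat (succ (succ ((fun (ψ : Nat) => ψ) 0))) ρ) => Nat) (succ (succ ((fun (i : Nat) => i) 0))) (succ (succ ((fun (j : Nat) => j) 0))) (refl Nat (succ (succ ((fun (r : Nat) => r) 0))))
  ~> succ (succ ((fun (c : Nat) => c) 0))
  ~> 2
the term's type:
  Nat


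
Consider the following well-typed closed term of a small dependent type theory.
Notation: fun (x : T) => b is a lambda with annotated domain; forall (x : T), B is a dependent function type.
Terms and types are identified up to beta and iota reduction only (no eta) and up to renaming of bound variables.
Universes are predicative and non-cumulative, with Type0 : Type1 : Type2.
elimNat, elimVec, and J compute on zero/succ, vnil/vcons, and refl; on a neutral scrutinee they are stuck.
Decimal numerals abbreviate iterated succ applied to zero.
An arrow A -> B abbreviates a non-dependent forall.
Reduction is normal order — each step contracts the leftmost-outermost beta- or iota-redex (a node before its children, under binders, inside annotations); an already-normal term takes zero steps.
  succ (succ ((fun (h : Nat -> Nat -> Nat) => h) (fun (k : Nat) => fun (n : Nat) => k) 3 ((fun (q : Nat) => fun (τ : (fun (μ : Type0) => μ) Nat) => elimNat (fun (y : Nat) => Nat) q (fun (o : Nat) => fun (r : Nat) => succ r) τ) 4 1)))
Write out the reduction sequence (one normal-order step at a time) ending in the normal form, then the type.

normal-order reduction sequence:
  succ (succ ((fun (h : Nat -> Nat -> Nat) => h) (fun (k : Nat) => fun (n : Nat) => k) 3 ((fun (q : Nat) => fun (τ : (fun (μ : Type0) => μ) Nat) => elimNat (fun (y : Nat) => Nat) q (fun (o : Nat) => fun (r : Nat) => succ r) τ) 4 1)))
  ~> succ (succ ((fun (h : Nat) => fun (k : Nat) => h) 3 ((fun (n : Nat) => fun (q : (fun (τ : Type0) => τ) Nat) => elimNat (fun (μ : Nat) => Nat) n (fun (y : Nat) => fun (o : Nat) => succ o) q) 4 1)))
  ~> succ (succ ((fun (h : Nat) => 3) ((fun (k : Nat) => fun (n : (fun (q : Type0) => q) Nat) => elimNat (fun (τ : Nat) => Nat) k (fun (μ : Nat) => fun (y : Nat) => succ y) n) 4 1)))
  ~> 5
inferred type:
  Nat
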